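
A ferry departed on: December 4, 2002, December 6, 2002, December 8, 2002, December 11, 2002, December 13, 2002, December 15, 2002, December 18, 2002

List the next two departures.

December 20, 2002; December 22, 2002

The gap pattern 2, 2, 3, 2, 2, 3 repeats every 3 events.
These are the Wednesdays, Fridays and Sundays of each week.
Next Friday: December 20, 2002.
Next Sunday: December 22, 2002.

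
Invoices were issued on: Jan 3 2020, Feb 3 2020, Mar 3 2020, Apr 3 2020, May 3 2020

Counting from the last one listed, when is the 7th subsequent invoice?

Dec 3 2020

Gaps: 31, 29, 31, 30 days — not constant. Every event is on the 3rd of the month.
Pattern: the 3rd of each month.
Next: June 2020 → Jun 3 2020.
Next: July 2020 → Jul 3 2020.
August 2020: Aug 3 2020.
September 2020: Sep 3 2020.
Next: October 2020 → Oct 3 2020.
November 2020: Nov 3 2020.
Next: December 2020 → Dec 3 2020.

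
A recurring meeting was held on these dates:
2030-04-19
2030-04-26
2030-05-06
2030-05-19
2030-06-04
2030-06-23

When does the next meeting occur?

Intervals are 7, 10, 13, 16, 19 days — an arithmetic progression with common difference 3.
Next gap: 22 days. 2030-06-23 + 22 days = 2030-07-15.

2030-07-15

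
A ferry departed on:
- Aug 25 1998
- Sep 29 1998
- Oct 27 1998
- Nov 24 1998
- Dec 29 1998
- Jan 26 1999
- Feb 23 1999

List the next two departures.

Every date is a Tuesday; gaps 35, 28, 28, 35, 28, 28 days.
Each is the last Tuesday of its month (at least one falls on the 29th or later, ruling out '4th Tuesday').
Last Tuesday of March 1999: Mar 30 1999.
April 1999 ends with Tuesday Apr 27 1999.

Mar 30 1999, Apr 27 1999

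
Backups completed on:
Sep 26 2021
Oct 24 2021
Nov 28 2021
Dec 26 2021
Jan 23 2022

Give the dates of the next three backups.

All dates are Sundays, 28, 35, 28, 28 days apart.
Specifically, the 4th Sunday of each month.
February 2022 — 4th Sunday is Feb 27 2022.
4th Sunday of March 2022: Mar 27 2022.
April 2022 — 4th Sunday is Apr 24 2022.

Feb 27 2022, Mar 27 2022, Apr 24 2022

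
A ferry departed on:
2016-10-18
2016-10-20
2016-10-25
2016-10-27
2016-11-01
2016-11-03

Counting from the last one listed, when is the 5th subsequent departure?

2016-11-22

Gaps: 2, 5, 2, 5, 2 days — not constant, but cyclic with period 2.
The events fall on every Tuesday and Thursday.
The following Tuesday is 2016-11-08.
The following Thursday is 2016-11-10.
Next Tuesday: 2016-11-15.
The following Thursday is 2016-11-17.
The following Tuesday is 2016-11-22.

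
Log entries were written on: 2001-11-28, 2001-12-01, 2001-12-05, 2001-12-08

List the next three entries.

The gap pattern 3, 4, 3 repeats every 2 events.
These are the Wednesdays and Saturdays of each week.
Next Wednesday: 2001-12-12.
Next Saturday: 2001-12-15.
The following Wednesday is 2001-12-19.

2001-12-12, 2001-12-15, 2001-12-19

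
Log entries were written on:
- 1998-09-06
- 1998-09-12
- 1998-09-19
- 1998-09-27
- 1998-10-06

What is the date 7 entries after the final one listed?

1999-01-05

Intervals are 6, 7, 8, 9 days — an arithmetic progression with common difference 1.
Next gap: 10 days. 1998-10-06 + 10 days = 1998-10-16.
Next gap: 11 days. 1998-10-16 + 11 days = 1998-10-27.
Next gap: 12 days. 1998-10-27 + 12 days = 1998-11-08.
Next gap: 13 days. 1998-11-08 + 13 days = 1998-11-21.
Next gap: 14 days. 1998-11-21 + 14 days = 1998-12-05.
Next gap: 15 days. 1998-12-05 + 15 days = 1998-12-20.
Next gap: 16 days. 1998-12-20 + 16 days = 1999-01-05.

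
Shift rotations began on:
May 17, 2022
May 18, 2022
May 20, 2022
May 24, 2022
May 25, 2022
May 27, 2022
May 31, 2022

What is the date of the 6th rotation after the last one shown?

Gaps: 1, 2, 4, 1, 2, 4 days — not constant, but cyclic with period 3.
The events fall on every Tuesday, Wednesday and Friday.
The following Wednesday is June 1, 2022.
Next Friday: June 3, 2022.
Next Tuesday: June 7, 2022.
The following Wednesday is June 8, 2022.
Next Friday: June 10, 2022.
Next Tuesday: June 14, 2022.

June 14, 2022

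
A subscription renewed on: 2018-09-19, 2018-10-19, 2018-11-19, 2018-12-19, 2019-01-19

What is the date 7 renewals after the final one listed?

Gaps: 30, 31, 30, 31 days — not constant. Every event is on the 19th of the month.
Pattern: the 19th of each month.
February 2019: 2019-02-19.
Next: March 2019 → 2019-03-19.
Next: April 2019 → 2019-04-19.
Next: May 2019 → 2019-05-19.
Next: June 2019 → 2019-06-19.
July 2019: 2019-07-19.
Next: August 2019 → 2019-08-19.

2019-08-19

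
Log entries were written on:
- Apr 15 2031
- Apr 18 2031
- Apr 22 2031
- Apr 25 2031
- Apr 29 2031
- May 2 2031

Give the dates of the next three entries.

May 6 2031, May 9 2031, May 13 2031

Gaps: 3, 4, 3, 4, 3 days — not constant, but cyclic with period 2.
The events fall on every Tuesday and Friday.
Next Tuesday: May 6 2031.
The following Friday is May 9 2031.
Next Tuesday: May 13 2031.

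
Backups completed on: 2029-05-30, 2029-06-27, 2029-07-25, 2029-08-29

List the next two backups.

All Wednesdays; the gaps (28, 28, 35) vary with month length.
This is the last Wednesday of each month.
Last Wednesday of September 2029: 2029-09-26.
Last Wednesday of October 2029: 2029-10-31.

2029-09-26, 2029-10-31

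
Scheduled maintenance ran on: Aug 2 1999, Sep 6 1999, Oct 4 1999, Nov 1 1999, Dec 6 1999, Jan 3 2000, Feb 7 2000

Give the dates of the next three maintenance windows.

Mar 6 2000, Apr 3 2000, May 1 2000

All dates are Mondays, 35, 28, 28, 35, 28, 35 days apart.
Specifically, the 1st Monday of each month.
March 2000 — 1st Monday is Mar 6 2000.
April 2000 — 1st Monday is Apr 3 2000.
1st Monday of May 2000: May 1 2000.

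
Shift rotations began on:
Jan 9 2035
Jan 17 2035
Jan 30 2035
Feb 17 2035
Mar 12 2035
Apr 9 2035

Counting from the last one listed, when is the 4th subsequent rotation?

Gaps: 8, 13, 18, 23, 28 days — each gap is 5 larger than the previous one.
Next gap: 33 days. Apr 9 2035 + 33 days = May 12 2035.
Next gap: 38 days. May 12 2035 + 38 days = Jun 19 2035.
Next gap: 43 days. Jun 19 2035 + 43 days = Aug 1 2035.
Next gap: 48 days. Aug 1 2035 + 48 days = Sep 18 2035.

Sep 18 2035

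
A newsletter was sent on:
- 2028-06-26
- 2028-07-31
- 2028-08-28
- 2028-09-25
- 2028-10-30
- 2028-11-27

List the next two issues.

2028-12-25, 2029-01-29

These are Mondays with 35, 28, 28, 35, 28-day gaps.
Each is the final Monday of its month — 2028-07-31 is past the 28th, so '4th Monday' doesn't fit.
December 2028 ends with Monday 2028-12-25.
Last Monday of January 2029: 2029-01-29.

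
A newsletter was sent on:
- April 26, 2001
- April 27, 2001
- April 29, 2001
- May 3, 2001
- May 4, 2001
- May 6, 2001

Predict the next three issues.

Gaps: 1, 2, 4, 1, 2 days — not constant, but cyclic with period 3.
The events fall on every Thursday, Friday and Sunday.
Next Thursday: May 10, 2001.
Next Friday: May 11, 2001.
The following Sunday is May 13, 2001.

May 10, 2001; May 11, 2001; May 13, 2001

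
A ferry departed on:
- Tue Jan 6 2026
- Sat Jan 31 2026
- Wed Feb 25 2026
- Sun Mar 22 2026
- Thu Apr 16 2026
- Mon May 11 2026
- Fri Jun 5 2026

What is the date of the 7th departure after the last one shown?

Fri Nov 27 2026

The spacing is 25, 25, 25, 25, 25, 25 days — always 25 days.
Fri Jun 5 2026 + 25 days = Tue Jun 30 2026.
Tue Jun 30 2026 + 25 days = Sat Jul 25 2026.
Sat Jul 25 2026 + 25 days = Wed Aug 19 2026.
Wed Aug 19 2026 + 25 days = Sun Sep 13 2026.
Sun Sep 13 2026 + 25 days = Thu Oct 8 2026.
Thu Oct 8 2026 + 25 days = Mon Nov 2 2026.
Mon Nov 2 2026 + 25 days = Fri Nov 27 2026.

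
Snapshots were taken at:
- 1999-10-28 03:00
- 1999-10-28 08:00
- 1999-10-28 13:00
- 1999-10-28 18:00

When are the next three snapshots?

The interval is a steady 5 hours (5, 5, 5).
1999-10-28 18:00 + 5 h = 1999-10-28 23:00.
1999-10-28 23:00 + 5 h = 1999-10-29 04:00.
1999-10-29 04:00 + 5 h = 1999-10-29 09:00.

1999-10-28 23:00, 1999-10-29 04:00, 1999-10-29 09:00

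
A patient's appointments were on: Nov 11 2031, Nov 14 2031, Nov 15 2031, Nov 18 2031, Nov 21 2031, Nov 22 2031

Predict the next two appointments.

Nov 25 2031, Nov 28 2031

Every event lands on a Tuesday or Friday or Saturday (gaps cycle 3, 1, 3, 3, 1).
So the schedule is: every Tuesday, Friday and Saturday.
The following Tuesday is Nov 25 2031.
The following Friday is Nov 28 2031.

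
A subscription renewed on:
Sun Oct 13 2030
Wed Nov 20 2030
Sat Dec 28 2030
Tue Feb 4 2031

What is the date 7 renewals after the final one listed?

Every event comes 38 days after the last (38, 38, 38).
Tue Feb 4 2031 + 38 days = Fri Mar 14 2031.
Fri Mar 14 2031 + 38 days = Mon Apr 21 2031.
Mon Apr 21 2031 + 38 days = Thu May 29 2031.
Thu May 29 2031 + 38 days = Sun Jul 6 2031.
Sun Jul 6 2031 + 38 days = Wed Aug 13 2031.
Wed Aug 13 2031 + 38 days = Sat Sep 20 2031.
Sat Sep 20 2031 + 38 days = Tue Oct 28 2031.

Tue Oct 28 2031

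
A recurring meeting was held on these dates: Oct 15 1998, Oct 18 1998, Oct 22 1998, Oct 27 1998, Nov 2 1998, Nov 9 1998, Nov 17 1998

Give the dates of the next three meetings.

The spacing grows by 1 each time: 3, 4, 5, 6, 7, 8 days.
Next gap: 9 days. Nov 17 1998 + 9 days = Nov 26 1998.
Next gap: 10 days. Nov 26 1998 + 10 days = Dec 6 1998.
Next gap: 11 days. Dec 6 1998 + 11 days = Dec 17 1998.

Nov 26 1998, Dec 6 1998, Dec 17 1998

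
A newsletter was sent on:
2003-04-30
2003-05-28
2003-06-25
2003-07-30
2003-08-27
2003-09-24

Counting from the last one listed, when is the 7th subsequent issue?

2004-04-28

All Wednesdays; the gaps (28, 28, 35, 28, 28) vary with month length.
This is the last Wednesday of each month.
October 2003 ends with Wednesday 2003-10-29.
Last Wednesday of November 2003: 2003-11-26.
Last Wednesday of December 2003: 2003-12-31.
Last Wednesday of January 2004: 2004-01-28.
Last Wednesday of February 2004: 2004-02-25.
March 2004 ends with Wednesday 2004-03-31.
Last Wednesday of April 2004: 2004-04-28.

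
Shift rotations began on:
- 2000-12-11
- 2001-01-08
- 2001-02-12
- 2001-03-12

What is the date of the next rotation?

2001-04-09

Gaps: 28, 35, 28 days — a mix of 28 and 35. Every date is a Monday.
Each is the 2nd Monday of its month.
2nd Monday of April 2001: 2001-04-09.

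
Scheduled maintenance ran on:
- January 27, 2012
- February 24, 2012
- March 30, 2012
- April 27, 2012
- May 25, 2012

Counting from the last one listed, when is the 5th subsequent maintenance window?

October 26, 2012

Every date is a Friday; gaps 28, 35, 28, 28 days.
Each is the last Friday of its month (at least one falls on the 29th or later, ruling out '4th Friday').
June 2012 ends with Friday June 29, 2012.
Last Friday of July 2012: July 27, 2012.
Last Friday of August 2012: August 31, 2012.
Last Friday of September 2012: September 28, 2012.
October 2012 ends with Friday October 26, 2012.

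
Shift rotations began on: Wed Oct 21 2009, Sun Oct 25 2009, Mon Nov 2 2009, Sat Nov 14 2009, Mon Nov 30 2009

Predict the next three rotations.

The spacing grows by 4 each time: 4, 8, 12, 16 days.
Next gap: 20 days. Mon Nov 30 2009 + 20 days = Sun Dec 20 2009.
Next gap: 24 days. Sun Dec 20 2009 + 24 days = Wed Jan 13 2010.
Next gap: 28 days. Wed Jan 13 2010 + 28 days = Wed Feb 10 2010.

Sun Dec 20 2009, Wed Jan 13 2010, Wed Feb 10 2010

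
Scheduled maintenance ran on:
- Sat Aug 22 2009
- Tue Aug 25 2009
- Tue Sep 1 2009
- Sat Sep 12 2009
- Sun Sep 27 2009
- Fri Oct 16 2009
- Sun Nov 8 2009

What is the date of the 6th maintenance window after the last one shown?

Gaps: 3, 7, 11, 15, 19, 23 days — each gap is 4 larger than the previous one.
Next gap: 27 days. Sun Nov 8 2009 + 27 days = Sat Dec 5 2009.
Next gap: 31 days. Sat Dec 5 2009 + 31 days = Tue Jan 5 2010.
Next gap: 35 days. Tue Jan 5 2010 + 35 days = Tue Feb 9 2010.
Next gap: 39 days. Tue Feb 9 2010 + 39 days = Sat Mar 20 2010.
Next gap: 43 days. Sat Mar 20 2010 + 43 days = Sun May 2 2010.
Next gap: 47 days. Sun May 2 2010 + 47 days = Fri Jun 18 2010.

Fri Jun 18 2010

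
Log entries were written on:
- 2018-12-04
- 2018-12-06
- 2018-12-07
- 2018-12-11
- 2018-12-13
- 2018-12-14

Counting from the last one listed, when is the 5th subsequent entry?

Gaps: 2, 1, 4, 2, 1 days — not constant, but cyclic with period 3.
The events fall on every Tuesday, Thursday and Friday.
The following Tuesday is 2018-12-18.
The following Thursday is 2018-12-20.
The following Friday is 2018-12-21.
The following Tuesday is 2018-12-25.
Next Thursday: 2018-12-27.

2018-12-27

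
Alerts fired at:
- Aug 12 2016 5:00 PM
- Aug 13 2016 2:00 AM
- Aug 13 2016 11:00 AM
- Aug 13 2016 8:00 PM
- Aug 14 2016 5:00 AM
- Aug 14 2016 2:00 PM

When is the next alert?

Aug 14 2016 11:00 PM

Spacing: 9, 9, 9, 9, 9 h — constant 9 h.
Aug 14 2016 2:00 PM + 9 h = Aug 14 2016 11:00 PM.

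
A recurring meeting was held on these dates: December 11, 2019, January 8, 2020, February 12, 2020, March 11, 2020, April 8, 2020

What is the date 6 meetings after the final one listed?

All dates are Wednesdays, 28, 35, 28, 28 days apart.
Specifically, the 2nd Wednesday of each month.
2nd Wednesday of May 2020: May 13, 2020.
June 2020 — 2nd Wednesday is June 10, 2020.
July 2020 — 2nd Wednesday is July 8, 2020.
2nd Wednesday of August 2020: August 12, 2020.
September 2020 — 2nd Wednesday is September 9, 2020.
2nd Wednesday of October 2020: October 14, 2020.

October 14, 2020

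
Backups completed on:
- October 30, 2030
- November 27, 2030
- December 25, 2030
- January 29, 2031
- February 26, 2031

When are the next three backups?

March 26, 2031; April 30, 2031; May 28, 2031

Every date is a Wednesday; gaps 28, 28, 35, 28 days.
Each is the last Wednesday of its month (at least one falls on the 29th or later, ruling out '4th Wednesday').
March 2031 ends with Wednesday March 26, 2031.
Last Wednesday of April 2031: April 30, 2031.
May 2031 ends with Wednesday May 28, 2031.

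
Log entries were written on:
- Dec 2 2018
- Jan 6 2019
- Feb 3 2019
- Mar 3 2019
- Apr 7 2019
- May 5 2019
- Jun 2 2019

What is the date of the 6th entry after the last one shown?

All dates are Sundays, 35, 28, 28, 35, 28, 28 days apart.
Specifically, the 1st Sunday of each month.
July 2019 — 1st Sunday is Jul 7 2019.
August 2019 — 1st Sunday is Aug 4 2019.
September 2019 — 1st Sunday is Sep 1 2019.
October 2019 — 1st Sunday is Oct 6 2019.
1st Sunday of November 2019: Nov 3 2019.
1st Sunday of December 2019: Dec 1 2019.

Dec 1 2019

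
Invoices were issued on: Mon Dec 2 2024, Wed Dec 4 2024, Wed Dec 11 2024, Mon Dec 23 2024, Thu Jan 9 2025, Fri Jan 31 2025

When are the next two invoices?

Intervals are 2, 7, 12, 17, 22 days — an arithmetic progression with common difference 5.
Next gap: 27 days. Fri Jan 31 2025 + 27 days = Thu Feb 27 2025.
Next gap: 32 days. Thu Feb 27 2025 + 32 days = Mon Mar 31 2025.

Thu Feb 27 2025, Mon Mar 31 2025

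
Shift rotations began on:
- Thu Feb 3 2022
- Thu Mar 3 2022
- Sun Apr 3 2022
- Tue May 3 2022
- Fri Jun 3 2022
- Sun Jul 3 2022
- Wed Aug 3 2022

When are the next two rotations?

Sat Sep 3 2022, Mon Oct 3 2022

Each date is the 3rd; the gaps (28, 31, 30, 31, 30, 31) track the month lengths.
The rule is the 3rd of each month.
Next: September 2022 → Sat Sep 3 2022.
October 2022: Mon Oct 3 2022.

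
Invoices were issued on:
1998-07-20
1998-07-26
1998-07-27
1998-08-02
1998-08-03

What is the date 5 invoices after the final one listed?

The gap pattern 6, 1, 6, 1 repeats every 2 events.
These are the Mondays and Sundays of each week.
The following Sunday is 1998-08-09.
The following Monday is 1998-08-10.
The following Sunday is 1998-08-16.
The following Monday is 1998-08-17.
The following Sunday is 1998-08-23.

1998-08-23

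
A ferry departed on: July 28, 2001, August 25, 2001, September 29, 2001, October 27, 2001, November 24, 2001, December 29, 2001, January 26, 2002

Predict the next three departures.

All Saturdays; the gaps (28, 35, 28, 28, 35, 28) vary with month length.
This is the last Saturday of each month.
Last Saturday of February 2002: February 23, 2002.
Last Saturday of March 2002: March 30, 2002.
April 2002 ends with Saturday April 27, 2002.

February 23, 2002; March 30, 2002; April 27, 2002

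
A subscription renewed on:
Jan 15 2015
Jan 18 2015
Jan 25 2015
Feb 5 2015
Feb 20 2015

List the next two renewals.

Mar 11 2015, Apr 3 2015

The spacing grows by 4 each time: 3, 7, 11, 15 days.
Next gap: 19 days. Feb 20 2015 + 19 days = Mar 11 2015.
Next gap: 23 days. Mar 11 2015 + 23 days = Apr 3 2015.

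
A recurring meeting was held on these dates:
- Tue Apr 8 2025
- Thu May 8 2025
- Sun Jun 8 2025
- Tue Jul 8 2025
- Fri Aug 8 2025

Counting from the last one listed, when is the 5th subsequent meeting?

The day-of-month is always 8 (30, 31, 30, 31 days between events).
So this recurs on the 8th of each month.
September 2025: Mon Sep 8 2025.
Next: October 2025 → Wed Oct 8 2025.
Next: November 2025 → Sat Nov 8 2025.
December 2025: Mon Dec 8 2025.
January 2026: Thu Jan 8 2026.

Thu Jan 8 2026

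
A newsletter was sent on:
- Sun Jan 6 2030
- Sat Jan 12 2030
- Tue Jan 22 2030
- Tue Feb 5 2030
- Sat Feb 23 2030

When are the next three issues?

The spacing grows by 4 each time: 6, 10, 14, 18 days.
Next gap: 22 days. Sat Feb 23 2030 + 22 days = Sun Mar 17 2030.
Next gap: 26 days. Sun Mar 17 2030 + 26 days = Fri Apr 12 2030.
Next gap: 30 days. Fri Apr 12 2030 + 30 days = Sun May 12 2030.

Sun Mar 17 2030, Fri Apr 12 2030, Sun May 12 2030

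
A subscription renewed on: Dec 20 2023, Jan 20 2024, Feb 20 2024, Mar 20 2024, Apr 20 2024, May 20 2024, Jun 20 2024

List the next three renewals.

Jul 20 2024, Aug 20 2024, Sep 20 2024

Each date is the 20th; the gaps (31, 31, 29, 31, 30, 31) track the month lengths.
The rule is the 20th of each month.
Next: July 2024 → Jul 20 2024.
Next: August 2024 → Aug 20 2024.
Next: September 2024 → Sep 20 2024.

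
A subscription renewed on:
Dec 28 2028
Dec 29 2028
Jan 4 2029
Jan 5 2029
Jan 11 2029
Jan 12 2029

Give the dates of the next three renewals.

Jan 18 2029, Jan 19 2029, Jan 25 2029

Gaps: 1, 6, 1, 6, 1 days — not constant, but cyclic with period 2.
The events fall on every Thursday and Friday.
The following Thursday is Jan 18 2029.
The following Friday is Jan 19 2029.
Next Thursday: Jan 25 2029.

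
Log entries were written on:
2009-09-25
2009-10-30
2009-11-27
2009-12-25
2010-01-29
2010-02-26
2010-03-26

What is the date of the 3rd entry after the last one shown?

These are Fridays with 35, 28, 28, 35, 28, 28-day gaps.
Each is the final Friday of its month — 2009-10-30 is past the 28th, so '4th Friday' doesn't fit.
April 2010 ends with Friday 2010-04-30.
Last Friday of May 2010: 2010-05-28.
June 2010 ends with Friday 2010-06-25.

2010-06-25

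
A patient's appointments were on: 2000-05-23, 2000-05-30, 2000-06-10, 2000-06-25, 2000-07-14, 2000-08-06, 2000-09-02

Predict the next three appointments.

Intervals are 7, 11, 15, 19, 23, 27 days — an arithmetic progression with common difference 4.
Next gap: 31 days. 2000-09-02 + 31 days = 2000-10-03.
Next gap: 35 days. 2000-10-03 + 35 days = 2000-11-07.
Next gap: 39 days. 2000-11-07 + 39 days = 2000-12-16.

2000-10-03, 2000-11-07, 2000-12-16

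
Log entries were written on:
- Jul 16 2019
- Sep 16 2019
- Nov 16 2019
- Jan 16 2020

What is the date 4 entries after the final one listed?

Sep 16 2020

Gaps: 62, 61, 61 days — not constant. Every event is on the 16th of the month.
Pattern: the 16th of every 2 months.
March 2020: Mar 16 2020.
Next: May 2020 → May 16 2020.
July 2020: Jul 16 2020.
Next: September 2020 → Sep 16 2020.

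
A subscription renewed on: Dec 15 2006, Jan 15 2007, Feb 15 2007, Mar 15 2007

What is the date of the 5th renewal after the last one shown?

Aug 15 2007

Gaps: 31, 31, 28 days — not constant. Every event is on the 15th of the month.
Pattern: the 15th of each month.
April 2007: Apr 15 2007.
Next: May 2007 → May 15 2007.
Next: June 2007 → Jun 15 2007.
July 2007: Jul 15 2007.
Next: August 2007 → Aug 15 2007.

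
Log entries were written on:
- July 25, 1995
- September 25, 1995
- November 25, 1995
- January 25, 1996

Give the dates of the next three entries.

March 25, 1996; May 25, 1996; July 25, 1996

Gaps: 62, 61, 61 days — not constant. Every event is on the 25th of the month.
Pattern: the 25th of every 2 months.
March 1996: March 25, 1996.
May 1996: May 25, 1996.
Next: July 1996 → July 25, 1996.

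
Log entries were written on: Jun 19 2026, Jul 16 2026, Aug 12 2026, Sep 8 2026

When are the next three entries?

The spacing is 27, 27, 27 days — always 27 days.
Sep 8 2026 + 27 days = Oct 5 2026.
Oct 5 2026 + 27 days = Nov 1 2026.
Nov 1 2026 + 27 days = Nov 28 2026.

Oct 5 2026, Nov 1 2026, Nov 28 2026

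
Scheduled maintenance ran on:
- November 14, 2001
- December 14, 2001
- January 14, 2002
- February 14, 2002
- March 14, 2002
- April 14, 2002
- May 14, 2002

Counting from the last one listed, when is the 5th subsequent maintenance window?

Gaps: 30, 31, 31, 28, 31, 30 days — not constant. Every event is on the 14th of the month.
Pattern: the 14th of each month.
June 2002: June 14, 2002.
Next: July 2002 → July 14, 2002.
August 2002: August 14, 2002.
September 2002: September 14, 2002.
Next: October 2002 → October 14, 2002.

October 14, 2002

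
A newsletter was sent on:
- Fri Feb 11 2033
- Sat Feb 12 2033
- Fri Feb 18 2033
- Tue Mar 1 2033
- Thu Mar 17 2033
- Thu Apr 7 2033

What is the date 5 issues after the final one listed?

Gaps: 1, 6, 11, 16, 21 days — each gap is 5 larger than the previous one.
Next gap: 26 days. Thu Apr 7 2033 + 26 days = Tue May 3 2033.
Next gap: 31 days. Tue May 3 2033 + 31 days = Fri Jun 3 2033.
Next gap: 36 days. Fri Jun 3 2033 + 36 days = Sat Jul 9 2033.
Next gap: 41 days. Sat Jul 9 2033 + 41 days = Fri Aug 19 2033.
Next gap: 46 days. Fri Aug 19 2033 + 46 days = Tue Oct 4 2033.

Tue Oct 4 2033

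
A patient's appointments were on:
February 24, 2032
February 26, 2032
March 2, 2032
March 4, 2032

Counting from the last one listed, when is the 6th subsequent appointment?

Every event lands on a Tuesday or Thursday (gaps cycle 2, 5, 2).
So the schedule is: every Tuesday and Thursday.
The following Tuesday is March 9, 2032.
Next Thursday: March 11, 2032.
Next Tuesday: March 16, 2032.
Next Thursday: March 18, 2032.
Next Tuesday: March 23, 2032.
The following Thursday is March 25, 2032.

March 25, 2032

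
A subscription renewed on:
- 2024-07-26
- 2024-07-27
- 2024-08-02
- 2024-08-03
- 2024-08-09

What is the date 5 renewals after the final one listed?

2024-08-24

Every event lands on a Friday or Saturday (gaps cycle 1, 6, 1, 6).
So the schedule is: every Friday and Saturday.
Next Saturday: 2024-08-10.
The following Friday is 2024-08-16.
Next Saturday: 2024-08-17.
Next Friday: 2024-08-23.
The following Saturday is 2024-08-24.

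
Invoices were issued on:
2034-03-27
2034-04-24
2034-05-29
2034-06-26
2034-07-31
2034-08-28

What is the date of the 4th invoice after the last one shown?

2034-12-25

Every date is a Monday; gaps 28, 35, 28, 35, 28 days.
Each is the last Monday of its month (at least one falls on the 29th or later, ruling out '4th Monday').
Last Monday of September 2034: 2034-09-25.
October 2034 ends with Monday 2034-10-30.
November 2034 ends with Monday 2034-11-27.
December 2034 ends with Monday 2034-12-25.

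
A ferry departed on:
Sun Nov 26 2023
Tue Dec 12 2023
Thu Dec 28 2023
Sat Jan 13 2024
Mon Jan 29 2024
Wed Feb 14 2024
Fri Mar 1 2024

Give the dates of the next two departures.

Sun Mar 17 2024, Tue Apr 2 2024

The spacing is 16, 16, 16, 16, 16, 16 days — always 16 days.
Fri Mar 1 2024 + 16 days = Sun Mar 17 2024.
Sun Mar 17 2024 + 16 days = Tue Apr 2 2024.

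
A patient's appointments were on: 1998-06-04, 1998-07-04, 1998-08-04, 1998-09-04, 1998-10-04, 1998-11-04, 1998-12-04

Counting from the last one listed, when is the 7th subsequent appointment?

The day-of-month is always 4 (30, 31, 31, 30, 31, 30 days between events).
So this recurs on the 4th of each month.
Next: January 1999 → 1999-01-04.
February 1999: 1999-02-04.
Next: March 1999 → 1999-03-04.
Next: April 1999 → 1999-04-04.
May 1999: 1999-05-04.
June 1999: 1999-06-04.
July 1999: 1999-07-04.

1999-07-04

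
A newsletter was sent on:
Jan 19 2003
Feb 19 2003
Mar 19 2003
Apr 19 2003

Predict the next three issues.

May 19 2003, Jun 19 2003, Jul 19 2003

Each date is the 19th; the gaps (31, 28, 31) track the month lengths.
The rule is the 19th of each month.
May 2003: May 19 2003.
June 2003: Jun 19 2003.
July 2003: Jul 19 2003.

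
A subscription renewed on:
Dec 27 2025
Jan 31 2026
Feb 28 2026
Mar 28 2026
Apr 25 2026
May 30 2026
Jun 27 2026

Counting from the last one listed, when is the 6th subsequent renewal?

Dec 26 2026

These are Saturdays with 35, 28, 28, 28, 35, 28-day gaps.
Each is the final Saturday of its month — Jan 31 2026 is past the 28th, so '4th Saturday' doesn't fit.
Last Saturday of July 2026: Jul 25 2026.
Last Saturday of August 2026: Aug 29 2026.
Last Saturday of September 2026: Sep 26 2026.
Last Saturday of October 2026: Oct 31 2026.
Last Saturday of November 2026: Nov 28 2026.
December 2026 ends with Saturday Dec 26 2026.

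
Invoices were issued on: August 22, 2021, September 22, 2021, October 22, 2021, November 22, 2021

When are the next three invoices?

December 22, 2021; January 22, 2022; February 22, 2022

Gaps: 31, 30, 31 days — not constant. Every event is on the 22nd of the month.
Pattern: the 22nd of each month.
December 2021: December 22, 2021.
Next: January 2022 → January 22, 2022.
February 2022: February 22, 2022.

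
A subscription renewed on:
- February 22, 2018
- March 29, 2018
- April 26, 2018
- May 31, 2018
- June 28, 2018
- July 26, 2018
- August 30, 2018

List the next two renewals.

Every date is a Thursday; gaps 35, 28, 35, 28, 28, 35 days.
Each is the last Thursday of its month (at least one falls on the 29th or later, ruling out '4th Thursday').
Last Thursday of September 2018: September 27, 2018.
October 2018 ends with Thursday October 25, 2018.

September 27, 2018; October 25, 2018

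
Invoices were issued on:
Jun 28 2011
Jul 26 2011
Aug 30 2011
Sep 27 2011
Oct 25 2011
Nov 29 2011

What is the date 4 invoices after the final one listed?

Mar 27 2012

All Tuesdays; the gaps (28, 35, 28, 28, 35) vary with month length.
This is the last Tuesday of each month.
Last Tuesday of December 2011: Dec 27 2011.
Last Tuesday of January 2012: Jan 31 2012.
February 2012 ends with Tuesday Feb 28 2012.
March 2012 ends with Tuesday Mar 27 2012.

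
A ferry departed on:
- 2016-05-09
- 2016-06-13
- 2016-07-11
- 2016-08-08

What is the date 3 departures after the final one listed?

2016-11-14

Gaps: 35, 28, 28 days — a mix of 28 and 35. Every date is a Monday.
Each is the 2nd Monday of its month.
September 2016 — 2nd Monday is 2016-09-12.
2nd Monday of October 2016: 2016-10-10.
November 2016 — 2nd Monday is 2016-11-14.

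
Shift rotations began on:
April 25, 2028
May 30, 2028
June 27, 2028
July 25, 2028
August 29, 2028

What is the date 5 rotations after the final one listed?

January 30, 2029

All Tuesdays; the gaps (35, 28, 28, 35) vary with month length.
This is the last Tuesday of each month.
Last Tuesday of September 2028: September 26, 2028.
Last Tuesday of October 2028: October 31, 2028.
November 2028 ends with Tuesday November 28, 2028.
Last Tuesday of December 2028: December 26, 2028.
January 2029 ends with Tuesday January 30, 2029.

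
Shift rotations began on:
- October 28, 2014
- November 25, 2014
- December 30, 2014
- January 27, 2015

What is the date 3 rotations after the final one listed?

These are Tuesdays with 28, 35, 28-day gaps.
Each is the final Tuesday of its month — December 30, 2014 is past the 28th, so '4th Tuesday' doesn't fit.
Last Tuesday of February 2015: February 24, 2015.
March 2015 ends with Tuesday March 31, 2015.
Last Tuesday of April 2015: April 28, 2015.

April 28, 2015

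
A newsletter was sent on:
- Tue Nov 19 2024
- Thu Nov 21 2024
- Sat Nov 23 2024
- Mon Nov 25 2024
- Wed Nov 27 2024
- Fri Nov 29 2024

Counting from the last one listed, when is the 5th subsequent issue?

The spacing is 2, 2, 2, 2, 2 days — always 2 days.
Fri Nov 29 2024 + 2 days = Sun Dec 1 2024.
Sun Dec 1 2024 + 2 days = Tue Dec 3 2024.
Tue Dec 3 2024 + 2 days = Thu Dec 5 2024.
Thu Dec 5 2024 + 2 days = Sat Dec 7 2024.
Sat Dec 7 2024 + 2 days = Mon Dec 9 2024.

Mon Dec 9 2024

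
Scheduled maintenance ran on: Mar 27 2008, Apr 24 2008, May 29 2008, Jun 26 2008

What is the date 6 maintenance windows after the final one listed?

All Thursdays; the gaps (28, 35, 28) vary with month length.
This is the last Thursday of each month.
July 2008 ends with Thursday Jul 31 2008.
Last Thursday of August 2008: Aug 28 2008.
September 2008 ends with Thursday Sep 25 2008.
Last Thursday of October 2008: Oct 30 2008.
Last Thursday of November 2008: Nov 27 2008.
December 2008 ends with Thursday Dec 25 2008.

Dec 25 2008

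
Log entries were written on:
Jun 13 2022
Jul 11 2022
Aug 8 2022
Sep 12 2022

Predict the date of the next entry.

These are Mondays at 28- or 35-day spacing (28, 28, 35).
The pattern: 2nd Monday of the month.
October 2022 — 2nd Monday is Oct 10 2022.

Oct 10 2022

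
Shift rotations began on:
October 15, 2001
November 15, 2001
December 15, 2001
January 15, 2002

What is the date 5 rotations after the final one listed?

June 15, 2002

Gaps: 31, 30, 31 days — not constant. Every event is on the 15th of the month.
Pattern: the 15th of each month.
Next: February 2002 → February 15, 2002.
Next: March 2002 → March 15, 2002.
April 2002: April 15, 2002.
Next: May 2002 → May 15, 2002.
June 2002: June 15, 2002.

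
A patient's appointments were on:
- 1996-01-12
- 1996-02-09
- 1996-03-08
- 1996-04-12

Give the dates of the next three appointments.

These are Fridays at 28- or 35-day spacing (28, 28, 35).
The pattern: 2nd Friday of the month.
2nd Friday of May 1996: 1996-05-10.
June 1996 — 2nd Friday is 1996-06-14.
July 1996 — 2nd Friday is 1996-07-12.

1996-05-10, 1996-06-14, 1996-07-12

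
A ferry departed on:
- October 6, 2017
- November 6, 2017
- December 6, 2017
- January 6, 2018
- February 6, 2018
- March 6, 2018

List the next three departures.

The day-of-month is always 6 (31, 30, 31, 31, 28 days between events).
So this recurs on the 6th of each month.
Next: April 2018 → April 6, 2018.
Next: May 2018 → May 6, 2018.
June 2018: June 6, 2018.

April 6, 2018; May 6, 2018; June 6, 2018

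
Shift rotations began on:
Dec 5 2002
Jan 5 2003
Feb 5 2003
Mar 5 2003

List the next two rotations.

Each date is the 5th; the gaps (31, 31, 28) track the month lengths.
The rule is the 5th of each month.
April 2003: Apr 5 2003.
Next: May 2003 → May 5 2003.

Apr 5 2003, May 5 2003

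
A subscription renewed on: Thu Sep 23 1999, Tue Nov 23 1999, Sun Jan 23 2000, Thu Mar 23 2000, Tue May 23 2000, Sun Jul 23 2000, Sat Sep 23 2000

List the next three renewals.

Each date is the 23rd; the gaps (61, 61, 60, 61, 61, 62) track the month lengths.
The rule is the 23rd of every 2 months.
Next: November 2000 → Thu Nov 23 2000.
January 2001: Tue Jan 23 2001.
Next: March 2001 → Fri Mar 23 2001.

Thu Nov 23 2000, Tue Jan 23 2001, Fri Mar 23 2001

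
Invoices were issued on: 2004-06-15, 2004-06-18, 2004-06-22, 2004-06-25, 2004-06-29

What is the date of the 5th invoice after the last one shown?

Gaps: 3, 4, 3, 4 days — not constant, but cyclic with period 2.
The events fall on every Tuesday and Friday.
The following Friday is 2004-07-02.
Next Tuesday: 2004-07-06.
The following Friday is 2004-07-09.
Next Tuesday: 2004-07-13.
Next Friday: 2004-07-16.

2004-07-16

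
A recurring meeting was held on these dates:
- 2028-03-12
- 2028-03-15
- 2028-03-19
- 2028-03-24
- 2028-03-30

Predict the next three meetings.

2028-04-06, 2028-04-14, 2028-04-23

Intervals are 3, 4, 5, 6 days — an arithmetic progression with common difference 1.
Next gap: 7 days. 2028-03-30 + 7 days = 2028-04-06.
Next gap: 8 days. 2028-04-06 + 8 days = 2028-04-14.
Next gap: 9 days. 2028-04-14 + 9 days = 2028-04-23.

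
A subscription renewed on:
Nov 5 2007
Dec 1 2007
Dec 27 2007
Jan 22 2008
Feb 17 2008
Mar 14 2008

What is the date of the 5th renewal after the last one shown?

The spacing is 26, 26, 26, 26, 26 days — always 26 days.
Mar 14 2008 + 26 days = Apr 9 2008.
Apr 9 2008 + 26 days = May 5 2008.
May 5 2008 + 26 days = May 31 2008.
May 31 2008 + 26 days = Jun 26 2008.
Jun 26 2008 + 26 days = Jul 22 2008.

Jul 22 2008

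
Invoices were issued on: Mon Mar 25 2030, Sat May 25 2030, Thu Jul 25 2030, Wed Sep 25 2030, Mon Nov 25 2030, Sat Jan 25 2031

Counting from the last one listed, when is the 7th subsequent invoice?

Thu Mar 25 2032

The day-of-month is always 25 (61, 61, 62, 61, 61 days between events).
So this recurs on the 25th of every 2 months.
Next: March 2031 → Tue Mar 25 2031.
Next: May 2031 → Sun May 25 2031.
Next: July 2031 → Fri Jul 25 2031.
September 2031: Thu Sep 25 2031.
November 2031: Tue Nov 25 2031.
January 2032: Sun Jan 25 2032.
March 2032: Thu Mar 25 2032.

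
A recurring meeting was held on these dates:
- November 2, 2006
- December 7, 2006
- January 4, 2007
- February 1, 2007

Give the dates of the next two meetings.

March 1, 2007; April 5, 2007

All dates are Thursdays, 35, 28, 28 days apart.
Specifically, the 1st Thursday of each month.
March 2007 — 1st Thursday is March 1, 2007.
April 2007 — 1st Thursday is April 5, 2007.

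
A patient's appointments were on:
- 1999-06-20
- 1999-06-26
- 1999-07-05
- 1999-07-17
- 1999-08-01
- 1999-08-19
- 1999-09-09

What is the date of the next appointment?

The spacing grows by 3 each time: 6, 9, 12, 15, 18, 21 days.
Next gap: 24 days. 1999-09-09 + 24 days = 1999-10-03.

1999-10-03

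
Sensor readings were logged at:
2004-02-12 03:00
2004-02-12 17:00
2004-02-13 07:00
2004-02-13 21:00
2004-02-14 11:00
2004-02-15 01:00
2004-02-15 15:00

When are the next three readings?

The interval is a steady 14 hours (14, 14, 14, 14, 14, 14).
2004-02-15 15:00 + 14 h = 2004-02-16 05:00.
2004-02-16 05:00 + 14 h = 2004-02-16 19:00.
2004-02-16 19:00 + 14 h = 2004-02-17 09:00.

2004-02-16 05:00, 2004-02-16 19:00, 2004-02-17 09:00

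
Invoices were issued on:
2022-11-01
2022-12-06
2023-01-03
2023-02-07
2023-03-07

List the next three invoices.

Gaps: 35, 28, 35, 28 days — a mix of 28 and 35. Every date is a Tuesday.
Each is the 1st Tuesday of its month.
April 2023 — 1st Tuesday is 2023-04-04.
May 2023 — 1st Tuesday is 2023-05-02.
1st Tuesday of June 2023: 2023-06-06.

2023-04-04, 2023-05-02, 2023-06-06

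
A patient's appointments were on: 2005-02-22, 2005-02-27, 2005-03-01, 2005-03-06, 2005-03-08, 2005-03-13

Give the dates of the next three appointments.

2005-03-15, 2005-03-20, 2005-03-22

Every event lands on a Tuesday or Sunday (gaps cycle 5, 2, 5, 2, 5).
So the schedule is: every Tuesday and Sunday.
The following Tuesday is 2005-03-15.
The following Sunday is 2005-03-20.
The following Tuesday is 2005-03-22.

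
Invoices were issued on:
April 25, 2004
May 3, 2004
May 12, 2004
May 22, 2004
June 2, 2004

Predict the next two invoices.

Gaps: 8, 9, 10, 11 days — each gap is 1 larger than the previous one.
Next gap: 12 days. June 2, 2004 + 12 days = June 14, 2004.
Next gap: 13 days. June 14, 2004 + 13 days = June 27, 2004.

June 14, 2004; June 27, 2004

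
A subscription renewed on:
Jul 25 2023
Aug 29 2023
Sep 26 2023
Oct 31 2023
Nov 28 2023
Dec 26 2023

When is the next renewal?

All Tuesdays; the gaps (35, 28, 35, 28, 28) vary with month length.
This is the last Tuesday of each month.
January 2024 ends with Tuesday Jan 30 2024.

Jan 30 2024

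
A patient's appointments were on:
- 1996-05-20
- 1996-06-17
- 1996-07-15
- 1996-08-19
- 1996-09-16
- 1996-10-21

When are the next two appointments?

Gaps: 28, 28, 35, 28, 35 days — a mix of 28 and 35. Every date is a Monday.
Each is the 3rd Monday of its month.
3rd Monday of November 1996: 1996-11-18.
December 1996 — 3rd Monday is 1996-12-16.

1996-11-18, 1996-12-16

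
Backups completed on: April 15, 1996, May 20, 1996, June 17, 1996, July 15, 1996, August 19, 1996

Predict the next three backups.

All dates are Mondays, 35, 28, 28, 35 days apart.
Specifically, the 3rd Monday of each month.
September 1996 — 3rd Monday is September 16, 1996.
3rd Monday of October 1996: October 21, 1996.
3rd Monday of November 1996: November 18, 1996.

September 16, 1996; October 21, 1996; November 18, 1996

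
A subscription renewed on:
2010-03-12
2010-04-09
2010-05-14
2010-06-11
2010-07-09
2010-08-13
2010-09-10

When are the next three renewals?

Gaps: 28, 35, 28, 28, 35, 28 days — a mix of 28 and 35. Every date is a Friday.
Each is the 2nd Friday of its month.
October 2010 — 2nd Friday is 2010-10-08.
November 2010 — 2nd Friday is 2010-11-12.
December 2010 — 2nd Friday is 2010-12-10.

2010-10-08, 2010-11-12, 2010-12-10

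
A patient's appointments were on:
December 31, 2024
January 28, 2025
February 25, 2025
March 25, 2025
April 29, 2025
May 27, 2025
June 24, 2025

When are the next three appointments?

July 29, 2025; August 26, 2025; September 30, 2025

Every date is a Tuesday; gaps 28, 28, 28, 35, 28, 28 days.
Each is the last Tuesday of its month (at least one falls on the 29th or later, ruling out '4th Tuesday').
July 2025 ends with Tuesday July 29, 2025.
Last Tuesday of August 2025: August 26, 2025.
September 2025 ends with Tuesday September 30, 2025.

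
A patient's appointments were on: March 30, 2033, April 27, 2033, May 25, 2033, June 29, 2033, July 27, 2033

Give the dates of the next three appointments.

August 31, 2033; September 28, 2033; October 26, 2033

All Wednesdays; the gaps (28, 28, 35, 28) vary with month length.
This is the last Wednesday of each month.
August 2033 ends with Wednesday August 31, 2033.
Last Wednesday of September 2033: September 28, 2033.
October 2033 ends with Wednesday October 26, 2033.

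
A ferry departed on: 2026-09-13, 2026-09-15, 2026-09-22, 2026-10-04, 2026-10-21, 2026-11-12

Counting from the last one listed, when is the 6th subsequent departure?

2027-07-07

Gaps: 2, 7, 12, 17, 22 days — each gap is 5 larger than the previous one.
Next gap: 27 days. 2026-11-12 + 27 days = 2026-12-09.
Next gap: 32 days. 2026-12-09 + 32 days = 2027-01-10.
Next gap: 37 days. 2027-01-10 + 37 days = 2027-02-16.
Next gap: 42 days. 2027-02-16 + 42 days = 2027-03-30.
Next gap: 47 days. 2027-03-30 + 47 days = 2027-05-16.
Next gap: 52 days. 2027-05-16 + 52 days = 2027-07-07.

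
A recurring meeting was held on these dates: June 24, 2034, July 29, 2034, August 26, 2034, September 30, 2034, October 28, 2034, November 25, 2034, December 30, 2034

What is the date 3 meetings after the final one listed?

Every date is a Saturday; gaps 35, 28, 35, 28, 28, 35 days.
Each is the last Saturday of its month (at least one falls on the 29th or later, ruling out '4th Saturday').
January 2035 ends with Saturday January 27, 2035.
Last Saturday of February 2035: February 24, 2035.
Last Saturday of March 2035: March 31, 2035.

March 31, 2035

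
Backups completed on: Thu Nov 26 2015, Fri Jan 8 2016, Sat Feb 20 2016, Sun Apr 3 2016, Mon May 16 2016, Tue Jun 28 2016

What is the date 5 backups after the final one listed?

Every event comes 43 days after the last (43, 43, 43, 43, 43).
Tue Jun 28 2016 + 43 days = Wed Aug 10 2016.
Wed Aug 10 2016 + 43 days = Thu Sep 22 2016.
Thu Sep 22 2016 + 43 days = Fri Nov 4 2016.
Fri Nov 4 2016 + 43 days = Sat Dec 17 2016.
Sat Dec 17 2016 + 43 days = Sun Jan 29 2017.

Sun Jan 29 2017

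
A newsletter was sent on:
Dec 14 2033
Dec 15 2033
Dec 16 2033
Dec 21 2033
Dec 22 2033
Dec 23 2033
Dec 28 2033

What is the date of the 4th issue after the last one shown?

Gaps: 1, 1, 5, 1, 1, 5 days — not constant, but cyclic with period 3.
The events fall on every Wednesday, Thursday and Friday.
Next Thursday: Dec 29 2033.
Next Friday: Dec 30 2033.
The following Wednesday is Jan 4 2034.
Next Thursday: Jan 5 2034.

Jan 5 2034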